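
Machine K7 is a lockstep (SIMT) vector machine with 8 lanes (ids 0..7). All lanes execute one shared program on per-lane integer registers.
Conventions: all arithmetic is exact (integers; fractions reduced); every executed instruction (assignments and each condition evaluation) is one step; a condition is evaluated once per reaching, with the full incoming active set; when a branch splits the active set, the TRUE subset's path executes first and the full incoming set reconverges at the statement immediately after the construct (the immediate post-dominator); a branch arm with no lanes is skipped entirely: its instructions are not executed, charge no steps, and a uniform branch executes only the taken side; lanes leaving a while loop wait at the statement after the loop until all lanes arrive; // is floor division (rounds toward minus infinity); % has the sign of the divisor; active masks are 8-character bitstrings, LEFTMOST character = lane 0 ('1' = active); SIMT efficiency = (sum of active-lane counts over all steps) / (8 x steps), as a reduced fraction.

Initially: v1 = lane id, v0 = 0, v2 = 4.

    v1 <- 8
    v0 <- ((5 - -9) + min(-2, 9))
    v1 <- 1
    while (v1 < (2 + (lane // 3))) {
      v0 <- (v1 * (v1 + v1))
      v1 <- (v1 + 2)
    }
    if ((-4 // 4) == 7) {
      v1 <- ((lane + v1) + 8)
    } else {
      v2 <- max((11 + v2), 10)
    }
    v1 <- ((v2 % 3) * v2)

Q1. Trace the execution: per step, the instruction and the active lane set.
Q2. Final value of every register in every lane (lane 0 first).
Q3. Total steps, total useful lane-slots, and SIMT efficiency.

step 0: v1 <- 8                      11111111
step 1: v0 <- ((5 - -9) + min(-2, 9)) 11111111
step 2: v1 <- 1                      11111111
step 3: eval (v1 < (2 + (lane // 3))) 11111111
step 4: v0 <- (v1 * (v1 + v1))       11111111
step 5: v1 <- (v1 + 2)               11111111
step 6: eval (v1 < (2 + (lane // 3))) 11111111
step 7: v0 <- (v1 * (v1 + v1))       00000011
step 8: v1 <- (v1 + 2)               00000011
step 9: eval (v1 < (2 + (lane // 3))) 00000011
step 10: eval ((-4 // 4) == 7)        11111111
step 11: v2 <- max((11 + v2), 10)     11111111
step 12: v1 <- ((v2 % 3) * v2)        11111111

Answer: 13 steps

v1: 0,0,0,0,0,0,0,0
v0: 2,2,2,2,2,2,18,18
v2: 15,15,15,15,15,15,15,15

steps = 13; useful = 86; efficiency = 86/104 = 43/52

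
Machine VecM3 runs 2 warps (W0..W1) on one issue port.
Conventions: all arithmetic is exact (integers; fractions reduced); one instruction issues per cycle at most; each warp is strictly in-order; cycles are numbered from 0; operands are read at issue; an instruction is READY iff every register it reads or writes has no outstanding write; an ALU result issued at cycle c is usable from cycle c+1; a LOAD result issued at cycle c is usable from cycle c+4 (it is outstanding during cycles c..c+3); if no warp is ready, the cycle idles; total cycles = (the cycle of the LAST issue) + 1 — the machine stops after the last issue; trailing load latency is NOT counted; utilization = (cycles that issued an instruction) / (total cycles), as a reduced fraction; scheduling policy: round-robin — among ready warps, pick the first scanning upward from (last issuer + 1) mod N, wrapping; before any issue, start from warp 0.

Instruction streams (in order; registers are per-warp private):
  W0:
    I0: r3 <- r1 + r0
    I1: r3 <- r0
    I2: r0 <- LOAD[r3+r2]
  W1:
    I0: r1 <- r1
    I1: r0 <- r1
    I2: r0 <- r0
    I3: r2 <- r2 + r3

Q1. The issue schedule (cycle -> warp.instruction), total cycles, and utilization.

cycle 0: W0.I0
cycle 1: W1.I0
cycle 2: W0.I1
cycle 3: W1.I1
cycle 4: W0.I2
cycle 5: W1.I2
cycle 6: W1.I3

Answer: 7 cycles, utilization 1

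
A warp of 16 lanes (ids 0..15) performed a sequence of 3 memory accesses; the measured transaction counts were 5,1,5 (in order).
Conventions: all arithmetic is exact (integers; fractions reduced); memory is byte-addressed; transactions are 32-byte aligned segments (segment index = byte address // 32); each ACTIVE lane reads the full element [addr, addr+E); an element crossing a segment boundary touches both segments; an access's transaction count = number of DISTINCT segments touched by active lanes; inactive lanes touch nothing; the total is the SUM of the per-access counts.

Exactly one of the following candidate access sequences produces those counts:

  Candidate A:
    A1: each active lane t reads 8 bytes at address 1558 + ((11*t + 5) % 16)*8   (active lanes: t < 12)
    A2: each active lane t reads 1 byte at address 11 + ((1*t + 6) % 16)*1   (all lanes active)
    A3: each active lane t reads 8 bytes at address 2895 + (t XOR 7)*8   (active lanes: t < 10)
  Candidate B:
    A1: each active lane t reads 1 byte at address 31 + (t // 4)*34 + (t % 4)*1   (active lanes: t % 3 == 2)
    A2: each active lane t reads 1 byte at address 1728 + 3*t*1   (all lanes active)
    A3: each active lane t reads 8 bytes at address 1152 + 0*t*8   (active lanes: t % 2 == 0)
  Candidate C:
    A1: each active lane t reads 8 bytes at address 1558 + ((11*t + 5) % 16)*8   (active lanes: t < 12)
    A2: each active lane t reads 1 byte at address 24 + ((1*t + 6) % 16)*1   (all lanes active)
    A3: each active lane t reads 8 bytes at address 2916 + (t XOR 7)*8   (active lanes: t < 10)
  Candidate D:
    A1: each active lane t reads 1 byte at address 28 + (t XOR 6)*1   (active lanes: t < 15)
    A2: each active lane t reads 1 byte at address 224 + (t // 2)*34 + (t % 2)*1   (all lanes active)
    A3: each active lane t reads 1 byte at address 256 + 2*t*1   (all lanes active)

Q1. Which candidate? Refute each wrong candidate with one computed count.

B: A1 gives 4 transactions, not 5
C: A2 gives 2 transactions, not 1
D: A1 gives 2 transactions, not 5
A: all counts match (5,1,5)

Answer: A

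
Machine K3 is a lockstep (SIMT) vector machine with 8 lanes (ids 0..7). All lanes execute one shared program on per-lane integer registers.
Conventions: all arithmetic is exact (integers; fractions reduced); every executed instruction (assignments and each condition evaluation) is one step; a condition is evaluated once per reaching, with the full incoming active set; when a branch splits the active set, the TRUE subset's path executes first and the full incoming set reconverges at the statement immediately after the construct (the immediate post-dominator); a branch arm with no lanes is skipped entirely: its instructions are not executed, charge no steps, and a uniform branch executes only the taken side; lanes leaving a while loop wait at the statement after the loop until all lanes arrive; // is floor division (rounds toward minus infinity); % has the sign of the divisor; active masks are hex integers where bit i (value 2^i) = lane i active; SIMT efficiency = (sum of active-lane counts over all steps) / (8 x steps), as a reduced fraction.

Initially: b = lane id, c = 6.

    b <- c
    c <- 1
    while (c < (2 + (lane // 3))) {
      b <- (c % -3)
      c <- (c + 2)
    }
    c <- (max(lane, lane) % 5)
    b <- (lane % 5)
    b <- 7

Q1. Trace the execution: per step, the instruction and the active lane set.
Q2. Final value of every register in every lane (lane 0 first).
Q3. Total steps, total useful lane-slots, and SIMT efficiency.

step 0: b <- c                       0xff
step 1: c <- 1                       0xff
step 2: eval (c < (2 + (lane // 3))) 0xff
step 3: b <- (c % -3)                0xff
step 4: c <- (c + 2)                 0xff
step 5: eval (c < (2 + (lane // 3))) 0xff
step 6: b <- (c % -3)                0xc0
step 7: c <- (c + 2)                 0xc0
step 8: eval (c < (2 + (lane // 3))) 0xc0
step 9: c <- (max(lane, lane) % 5)   0xff
step 10: b <- (lane % 5)              0xff
step 11: b <- 7                       0xff

Answer: 12 steps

b: 7,7,7,7,7,7,7,7
c: 0,1,2,3,4,0,1,2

steps = 12; useful = 78; efficiency = 78/96 = 13/16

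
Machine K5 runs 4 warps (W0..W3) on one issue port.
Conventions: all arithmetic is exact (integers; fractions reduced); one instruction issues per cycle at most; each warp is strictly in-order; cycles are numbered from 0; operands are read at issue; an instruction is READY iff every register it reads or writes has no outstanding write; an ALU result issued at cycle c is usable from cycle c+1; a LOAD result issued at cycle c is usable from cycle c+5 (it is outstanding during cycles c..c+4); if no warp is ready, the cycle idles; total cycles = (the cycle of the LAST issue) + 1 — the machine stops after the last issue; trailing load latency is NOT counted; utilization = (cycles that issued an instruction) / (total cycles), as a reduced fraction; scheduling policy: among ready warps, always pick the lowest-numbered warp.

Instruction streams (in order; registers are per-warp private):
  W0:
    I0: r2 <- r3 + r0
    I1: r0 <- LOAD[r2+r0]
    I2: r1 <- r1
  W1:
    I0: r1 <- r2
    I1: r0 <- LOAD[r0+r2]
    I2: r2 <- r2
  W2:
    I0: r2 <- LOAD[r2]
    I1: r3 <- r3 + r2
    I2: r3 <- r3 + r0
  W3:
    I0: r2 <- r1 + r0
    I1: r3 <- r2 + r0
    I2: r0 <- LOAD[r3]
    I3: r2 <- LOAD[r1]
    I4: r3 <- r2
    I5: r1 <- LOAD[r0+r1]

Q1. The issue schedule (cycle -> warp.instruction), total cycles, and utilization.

cycle 0: W0.I0
cycle 1: W0.I1
cycle 2: W0.I2
cycle 3: W1.I0
cycle 4: W1.I1
cycle 5: W1.I2
cycle 6: W2.I0
cycle 7: W3.I0
cycle 8: W3.I1
cycle 9: W3.I2
cycle 10: W3.I3
cycle 11: W2.I1
cycle 12: W2.I2
cycle 13: idle
cycle 14: idle
cycle 15: W3.I4
cycle 16: W3.I5

Answer: 17 cycles, utilization 15/17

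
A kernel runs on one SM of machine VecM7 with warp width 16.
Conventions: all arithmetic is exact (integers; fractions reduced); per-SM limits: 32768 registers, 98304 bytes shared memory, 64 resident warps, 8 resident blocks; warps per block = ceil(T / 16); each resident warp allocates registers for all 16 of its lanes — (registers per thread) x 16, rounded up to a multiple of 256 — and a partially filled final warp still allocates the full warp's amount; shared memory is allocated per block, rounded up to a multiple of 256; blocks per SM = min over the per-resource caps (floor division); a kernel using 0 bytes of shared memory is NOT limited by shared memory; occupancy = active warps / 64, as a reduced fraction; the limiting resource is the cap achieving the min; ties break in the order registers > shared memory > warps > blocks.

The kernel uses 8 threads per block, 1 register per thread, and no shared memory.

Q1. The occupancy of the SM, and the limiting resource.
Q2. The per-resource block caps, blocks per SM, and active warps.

Answer: occupancy 1/8, limited by blocks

registers: 128 blocks
shared memory: no limit (kernel uses none)
warps: 64 blocks
blocks: 8 blocks

Answer: 8 blocks, 8 active warps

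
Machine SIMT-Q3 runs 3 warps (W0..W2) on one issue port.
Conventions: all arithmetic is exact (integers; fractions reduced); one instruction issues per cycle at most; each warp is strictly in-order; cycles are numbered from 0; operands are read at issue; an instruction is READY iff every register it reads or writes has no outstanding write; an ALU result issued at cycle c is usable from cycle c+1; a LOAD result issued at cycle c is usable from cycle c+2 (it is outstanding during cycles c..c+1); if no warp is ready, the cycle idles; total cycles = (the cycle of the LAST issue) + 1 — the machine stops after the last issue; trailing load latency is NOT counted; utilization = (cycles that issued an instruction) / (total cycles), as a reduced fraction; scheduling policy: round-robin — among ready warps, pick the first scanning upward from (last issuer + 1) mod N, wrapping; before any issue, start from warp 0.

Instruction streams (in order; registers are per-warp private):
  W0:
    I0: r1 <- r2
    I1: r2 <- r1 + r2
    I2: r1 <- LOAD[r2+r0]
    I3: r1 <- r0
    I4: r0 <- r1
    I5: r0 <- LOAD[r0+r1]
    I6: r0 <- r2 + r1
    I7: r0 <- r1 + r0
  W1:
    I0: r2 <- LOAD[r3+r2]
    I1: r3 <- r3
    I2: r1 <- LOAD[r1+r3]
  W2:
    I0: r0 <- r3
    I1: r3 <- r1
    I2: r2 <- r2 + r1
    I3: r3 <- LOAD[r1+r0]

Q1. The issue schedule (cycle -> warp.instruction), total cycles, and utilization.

cycle 0: W0.I0
cycle 1: W1.I0
cycle 2: W2.I0
cycle 3: W0.I1
cycle 4: W1.I1
cycle 5: W2.I1
cycle 6: W0.I2
cycle 7: W1.I2
cycle 8: W2.I2
cycle 9: W0.I3
cycle 10: W2.I3
cycle 11: W0.I4
cycle 12: W0.I5
cycle 13: idle
cycle 14: W0.I6
cycle 15: W0.I7

Answer: 16 cycles, utilization 15/16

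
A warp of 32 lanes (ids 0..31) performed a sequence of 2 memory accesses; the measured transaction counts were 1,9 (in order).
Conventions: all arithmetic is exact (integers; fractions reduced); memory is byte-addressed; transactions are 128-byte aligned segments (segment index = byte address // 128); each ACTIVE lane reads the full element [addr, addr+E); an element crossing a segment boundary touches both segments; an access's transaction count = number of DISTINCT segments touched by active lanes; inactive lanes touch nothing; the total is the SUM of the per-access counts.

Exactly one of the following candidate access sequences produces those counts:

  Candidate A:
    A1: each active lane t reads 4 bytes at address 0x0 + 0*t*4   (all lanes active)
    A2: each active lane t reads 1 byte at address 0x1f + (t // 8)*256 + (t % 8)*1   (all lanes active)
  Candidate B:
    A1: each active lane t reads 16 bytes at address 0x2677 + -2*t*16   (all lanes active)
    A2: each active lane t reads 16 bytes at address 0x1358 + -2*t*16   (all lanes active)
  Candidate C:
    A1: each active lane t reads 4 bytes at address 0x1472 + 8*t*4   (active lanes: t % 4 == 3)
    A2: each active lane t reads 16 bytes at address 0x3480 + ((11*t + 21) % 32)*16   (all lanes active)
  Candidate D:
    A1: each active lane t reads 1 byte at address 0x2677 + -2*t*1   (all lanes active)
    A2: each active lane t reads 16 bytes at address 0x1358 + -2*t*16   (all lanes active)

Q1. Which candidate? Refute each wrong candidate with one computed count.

A: A2 gives 4 transactions, not 9
B: A1 gives 9 transactions, not 1
C: A1 gives 8 transactions, not 1
D: all counts match (1,9)

Answer: D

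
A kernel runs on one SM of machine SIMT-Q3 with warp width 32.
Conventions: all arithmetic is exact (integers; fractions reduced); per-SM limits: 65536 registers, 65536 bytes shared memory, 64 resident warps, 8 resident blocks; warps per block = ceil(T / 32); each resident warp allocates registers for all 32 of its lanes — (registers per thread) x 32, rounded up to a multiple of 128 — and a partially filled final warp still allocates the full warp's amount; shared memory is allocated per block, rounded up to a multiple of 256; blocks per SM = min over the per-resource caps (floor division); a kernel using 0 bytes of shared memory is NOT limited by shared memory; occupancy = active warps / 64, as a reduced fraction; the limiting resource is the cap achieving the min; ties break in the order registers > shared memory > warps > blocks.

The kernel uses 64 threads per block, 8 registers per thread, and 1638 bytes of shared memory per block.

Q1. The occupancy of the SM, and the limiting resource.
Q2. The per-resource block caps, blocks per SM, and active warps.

Answer: occupancy 1/4, limited by blocks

registers: 128 blocks
shared memory: 36 blocks
warps: 32 blocks
blocks: 8 blocks

Answer: 8 blocks, 16 active warps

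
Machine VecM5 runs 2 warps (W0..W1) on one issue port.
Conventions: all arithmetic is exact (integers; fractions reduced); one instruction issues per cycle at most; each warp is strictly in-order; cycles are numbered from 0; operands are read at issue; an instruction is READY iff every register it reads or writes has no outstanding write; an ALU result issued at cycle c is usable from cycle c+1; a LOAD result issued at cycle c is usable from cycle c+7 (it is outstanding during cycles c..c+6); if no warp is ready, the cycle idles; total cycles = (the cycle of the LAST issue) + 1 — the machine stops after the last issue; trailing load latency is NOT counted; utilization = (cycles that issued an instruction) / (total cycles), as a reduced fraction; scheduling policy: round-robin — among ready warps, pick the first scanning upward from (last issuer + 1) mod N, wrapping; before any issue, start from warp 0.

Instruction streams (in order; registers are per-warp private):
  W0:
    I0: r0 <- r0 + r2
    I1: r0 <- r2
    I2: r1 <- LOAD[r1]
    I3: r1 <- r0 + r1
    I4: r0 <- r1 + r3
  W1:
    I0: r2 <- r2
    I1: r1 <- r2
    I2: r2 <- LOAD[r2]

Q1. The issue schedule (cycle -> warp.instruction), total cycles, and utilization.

cycle 0: W0.I0
cycle 1: W1.I0
cycle 2: W0.I1
cycle 3: W1.I1
cycle 4: W0.I2
cycle 5: W1.I2
cycle 6: idle
cycle 7: idle
cycle 8: idle
cycle 9: idle
cycle 10: idle
cycle 11: W0.I3
cycle 12: W0.I4

Answer: 13 cycles, utilization 8/13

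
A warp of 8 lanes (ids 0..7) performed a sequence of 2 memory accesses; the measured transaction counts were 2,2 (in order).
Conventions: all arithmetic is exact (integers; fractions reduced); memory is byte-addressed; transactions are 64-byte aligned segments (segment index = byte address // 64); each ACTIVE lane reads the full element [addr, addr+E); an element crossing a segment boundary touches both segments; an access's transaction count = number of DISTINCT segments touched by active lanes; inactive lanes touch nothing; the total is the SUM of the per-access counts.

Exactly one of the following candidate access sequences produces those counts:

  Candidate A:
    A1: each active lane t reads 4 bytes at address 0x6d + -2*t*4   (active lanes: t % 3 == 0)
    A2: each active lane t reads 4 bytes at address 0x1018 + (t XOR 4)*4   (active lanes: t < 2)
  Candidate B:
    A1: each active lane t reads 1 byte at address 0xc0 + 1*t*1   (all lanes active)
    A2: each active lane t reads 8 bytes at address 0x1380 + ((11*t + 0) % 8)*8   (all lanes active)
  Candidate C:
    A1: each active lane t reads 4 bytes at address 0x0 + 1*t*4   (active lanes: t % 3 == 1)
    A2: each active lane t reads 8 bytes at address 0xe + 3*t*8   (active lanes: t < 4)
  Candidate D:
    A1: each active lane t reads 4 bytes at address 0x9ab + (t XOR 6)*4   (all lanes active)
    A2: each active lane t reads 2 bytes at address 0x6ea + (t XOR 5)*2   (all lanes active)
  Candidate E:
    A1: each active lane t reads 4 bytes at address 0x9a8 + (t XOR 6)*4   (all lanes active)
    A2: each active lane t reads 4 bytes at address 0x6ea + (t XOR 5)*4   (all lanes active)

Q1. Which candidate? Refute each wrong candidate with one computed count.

A: A2 gives 1 transaction, not 2
B: A1 gives 1 transaction, not 2
C: A1 gives 1 transaction, not 2
D: A2 gives 1 transaction, not 2
E: all counts match (2,2)

Answer: E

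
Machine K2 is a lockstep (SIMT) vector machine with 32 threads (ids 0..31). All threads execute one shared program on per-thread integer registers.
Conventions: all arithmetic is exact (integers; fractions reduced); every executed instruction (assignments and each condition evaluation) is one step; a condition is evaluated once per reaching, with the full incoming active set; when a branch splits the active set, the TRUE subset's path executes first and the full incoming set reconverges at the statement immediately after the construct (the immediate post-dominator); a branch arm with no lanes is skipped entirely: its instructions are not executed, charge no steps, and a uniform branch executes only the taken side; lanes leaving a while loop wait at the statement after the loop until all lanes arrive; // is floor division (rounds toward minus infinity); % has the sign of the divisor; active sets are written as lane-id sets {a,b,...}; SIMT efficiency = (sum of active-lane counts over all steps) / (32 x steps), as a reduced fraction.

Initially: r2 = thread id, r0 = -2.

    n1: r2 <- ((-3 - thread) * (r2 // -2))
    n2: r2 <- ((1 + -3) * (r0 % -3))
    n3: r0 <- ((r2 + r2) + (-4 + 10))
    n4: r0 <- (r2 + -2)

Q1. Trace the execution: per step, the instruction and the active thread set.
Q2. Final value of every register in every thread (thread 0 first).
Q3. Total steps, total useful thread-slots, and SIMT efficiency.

step 0: r2 <- ((-3 - thread) * (r2 // -2)) {0,1,2,3,4,5,6,7,8,9,10,11,12,13,14,15,16,17,18,19,20,21,22,23,24,25,26,27,28,29,30,31}
step 1: r2 <- ((1 + -3) * (r0 % -3)) {0,1,2,3,4,5,6,7,8,9,10,11,12,13,14,15,16,17,18,19,20,21,22,23,24,25,26,27,28,29,30,31}
step 2: r0 <- ((r2 + r2) + (-4 + 10)) {0,1,2,3,4,5,6,7,8,9,10,11,12,13,14,15,16,17,18,19,20,21,22,23,24,25,26,27,28,29,30,31}
step 3: r0 <- (r2 + -2)              {0,1,2,3,4,5,6,7,8,9,10,11,12,13,14,15,16,17,18,19,20,21,22,23,24,25,26,27,28,29,30,31}

Answer: 4 steps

r2: 4,4,4,4,4,4,4,4,4,4,4,4,4,4,4,4,4,4,4,4,4,4,4,4,4,4,4,4,4,4,4,4
r0: 2,2,2,2,2,2,2,2,2,2,2,2,2,2,2,2,2,2,2,2,2,2,2,2,2,2,2,2,2,2,2,2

steps = 4; useful = 128; efficiency = 128/128 = 1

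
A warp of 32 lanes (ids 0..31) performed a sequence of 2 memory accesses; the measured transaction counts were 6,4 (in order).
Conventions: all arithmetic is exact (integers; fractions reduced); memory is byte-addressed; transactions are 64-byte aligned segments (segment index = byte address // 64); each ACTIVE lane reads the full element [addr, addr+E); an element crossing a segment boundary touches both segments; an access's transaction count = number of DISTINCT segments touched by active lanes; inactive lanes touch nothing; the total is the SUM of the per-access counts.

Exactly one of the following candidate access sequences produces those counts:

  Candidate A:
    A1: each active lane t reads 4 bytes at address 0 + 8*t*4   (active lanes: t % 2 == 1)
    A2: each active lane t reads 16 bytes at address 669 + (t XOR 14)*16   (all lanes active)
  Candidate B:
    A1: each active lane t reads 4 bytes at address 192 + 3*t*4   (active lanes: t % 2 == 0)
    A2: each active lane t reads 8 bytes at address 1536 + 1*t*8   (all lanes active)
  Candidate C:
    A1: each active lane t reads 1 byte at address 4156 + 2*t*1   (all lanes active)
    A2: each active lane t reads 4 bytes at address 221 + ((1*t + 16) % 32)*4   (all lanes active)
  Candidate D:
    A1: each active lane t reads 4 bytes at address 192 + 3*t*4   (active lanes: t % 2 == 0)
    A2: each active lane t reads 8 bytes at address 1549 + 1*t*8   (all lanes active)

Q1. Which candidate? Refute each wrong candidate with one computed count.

A: A1 gives 16 transactions, not 6
C: A1 gives 2 transactions, not 6
D: A2 gives 5 transactions, not 4
B: all counts match (6,4)

Answer: B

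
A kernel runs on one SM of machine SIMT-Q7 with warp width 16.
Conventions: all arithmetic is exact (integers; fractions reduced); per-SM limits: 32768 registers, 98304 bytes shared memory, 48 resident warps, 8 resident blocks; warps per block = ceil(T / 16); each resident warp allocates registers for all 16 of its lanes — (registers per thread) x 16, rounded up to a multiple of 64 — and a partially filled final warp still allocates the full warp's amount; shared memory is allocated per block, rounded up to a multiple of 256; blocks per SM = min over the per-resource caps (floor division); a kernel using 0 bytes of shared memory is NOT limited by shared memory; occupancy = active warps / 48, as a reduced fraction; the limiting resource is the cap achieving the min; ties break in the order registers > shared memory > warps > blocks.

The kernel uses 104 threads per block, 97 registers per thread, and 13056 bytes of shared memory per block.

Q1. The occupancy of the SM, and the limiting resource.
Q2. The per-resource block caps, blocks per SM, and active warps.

Answer: occupancy 7/24, limited by registers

registers: 2 blocks
shared memory: 7 blocks
warps: 6 blocks
blocks: 8 blocks

Answer: 2 blocks, 14 active warps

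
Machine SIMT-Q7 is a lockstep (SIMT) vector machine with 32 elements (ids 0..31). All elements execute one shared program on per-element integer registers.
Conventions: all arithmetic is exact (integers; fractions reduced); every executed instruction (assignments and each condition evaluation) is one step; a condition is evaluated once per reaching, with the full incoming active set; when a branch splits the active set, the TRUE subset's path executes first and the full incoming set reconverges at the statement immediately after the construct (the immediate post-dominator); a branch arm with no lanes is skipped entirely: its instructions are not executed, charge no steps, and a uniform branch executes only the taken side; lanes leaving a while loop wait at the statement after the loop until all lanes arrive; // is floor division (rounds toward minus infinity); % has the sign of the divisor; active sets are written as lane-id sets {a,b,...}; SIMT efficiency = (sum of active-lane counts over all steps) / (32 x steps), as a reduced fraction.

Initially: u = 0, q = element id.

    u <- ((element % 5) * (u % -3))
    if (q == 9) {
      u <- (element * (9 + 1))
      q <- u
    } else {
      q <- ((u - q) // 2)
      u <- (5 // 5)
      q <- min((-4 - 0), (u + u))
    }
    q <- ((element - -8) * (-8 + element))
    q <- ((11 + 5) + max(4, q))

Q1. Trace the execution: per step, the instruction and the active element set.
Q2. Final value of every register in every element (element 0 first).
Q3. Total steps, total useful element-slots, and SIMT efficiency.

step 0: u <- ((element % 5) * (u % -3)) {0,1,2,3,4,5,6,7,8,9,10,11,12,13,14,15,16,17,18,19,20,21,22,23,24,25,26,27,28,29,30,31}
step 1: eval (q == 9)                {0,1,2,3,4,5,6,7,8,9,10,11,12,13,14,15,16,17,18,19,20,21,22,23,24,25,26,27,28,29,30,31}
step 2: u <- (element * (9 + 1))     {9}
step 3: q <- u                       {9}
step 4: q <- ((u - q) // 2)          {0,1,2,3,4,5,6,7,8,10,11,12,13,14,15,16,17,18,19,20,21,22,23,24,25,26,27,28,29,30,31}
step 5: u <- (5 // 5)                {0,1,2,3,4,5,6,7,8,10,11,12,13,14,15,16,17,18,19,20,21,22,23,24,25,26,27,28,29,30,31}
step 6: q <- min((-4 - 0), (u + u))  {0,1,2,3,4,5,6,7,8,10,11,12,13,14,15,16,17,18,19,20,21,22,23,24,25,26,27,28,29,30,31}
step 7: q <- ((element - -8) * (-8 + element)) {0,1,2,3,4,5,6,7,8,9,10,11,12,13,14,15,16,17,18,19,20,21,22,23,24,25,26,27,28,29,30,31}
step 8: q <- ((11 + 5) + max(4, q))  {0,1,2,3,4,5,6,7,8,9,10,11,12,13,14,15,16,17,18,19,20,21,22,23,24,25,26,27,28,29,30,31}

Answer: 9 steps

u: 1,1,1,1,1,1,1,1,1,90,1,1,1,1,1,1,1,1,1,1,1,1,1,1,1,1,1,1,1,1,1,1
q: 20,20,20,20,20,20,20,20,20,33,52,73,96,121,148,177,208,241,276,313,352,393,436,481,528,577,628,681,736,793,852,913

steps = 9; useful = 223; efficiency = 223/288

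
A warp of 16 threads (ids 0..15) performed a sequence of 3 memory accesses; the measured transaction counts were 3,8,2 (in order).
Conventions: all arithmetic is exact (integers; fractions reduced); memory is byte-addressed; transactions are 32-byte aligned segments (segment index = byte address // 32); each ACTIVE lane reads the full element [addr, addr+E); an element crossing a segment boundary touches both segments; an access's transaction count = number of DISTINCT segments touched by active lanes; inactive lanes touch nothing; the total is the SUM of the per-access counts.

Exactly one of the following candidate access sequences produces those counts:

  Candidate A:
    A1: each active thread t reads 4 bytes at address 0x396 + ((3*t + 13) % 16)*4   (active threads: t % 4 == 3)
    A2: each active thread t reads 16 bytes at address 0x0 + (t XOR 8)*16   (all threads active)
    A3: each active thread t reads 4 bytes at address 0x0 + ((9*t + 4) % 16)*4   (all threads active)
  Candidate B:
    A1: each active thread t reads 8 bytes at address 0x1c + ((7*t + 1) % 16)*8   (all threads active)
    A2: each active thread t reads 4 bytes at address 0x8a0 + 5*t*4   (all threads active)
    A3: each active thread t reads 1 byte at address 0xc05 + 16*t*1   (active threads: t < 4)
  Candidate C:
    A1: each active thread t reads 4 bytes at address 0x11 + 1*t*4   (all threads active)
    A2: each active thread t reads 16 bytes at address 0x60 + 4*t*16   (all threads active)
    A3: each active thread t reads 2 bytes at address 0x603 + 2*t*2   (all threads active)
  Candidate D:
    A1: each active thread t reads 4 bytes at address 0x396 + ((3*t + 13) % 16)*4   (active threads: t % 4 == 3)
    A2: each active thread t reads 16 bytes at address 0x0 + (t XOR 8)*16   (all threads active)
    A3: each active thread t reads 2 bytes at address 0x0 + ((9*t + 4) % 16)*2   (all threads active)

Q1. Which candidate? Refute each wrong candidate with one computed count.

B: A1 gives 5 transactions, not 3
C: A2 gives 16 transactions, not 8
D: A3 gives 1 transaction, not 2
A: all counts match (3,8,2)

Answer: A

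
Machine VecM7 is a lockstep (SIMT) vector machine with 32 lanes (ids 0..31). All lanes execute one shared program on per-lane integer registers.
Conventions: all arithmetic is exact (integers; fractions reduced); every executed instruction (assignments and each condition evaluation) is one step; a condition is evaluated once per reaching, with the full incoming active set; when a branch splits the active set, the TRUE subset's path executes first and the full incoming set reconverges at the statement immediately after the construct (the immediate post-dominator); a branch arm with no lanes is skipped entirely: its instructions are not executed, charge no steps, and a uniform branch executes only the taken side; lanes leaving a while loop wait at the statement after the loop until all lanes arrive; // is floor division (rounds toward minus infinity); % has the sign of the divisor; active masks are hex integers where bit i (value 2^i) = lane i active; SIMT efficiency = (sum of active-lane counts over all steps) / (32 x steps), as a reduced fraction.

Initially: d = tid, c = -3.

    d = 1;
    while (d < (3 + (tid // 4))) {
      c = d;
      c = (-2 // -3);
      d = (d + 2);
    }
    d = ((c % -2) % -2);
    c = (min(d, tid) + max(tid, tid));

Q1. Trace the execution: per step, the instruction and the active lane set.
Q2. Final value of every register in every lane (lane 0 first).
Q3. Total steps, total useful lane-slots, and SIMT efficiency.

step 0: d <- 1                       0xffffffff
step 1: eval (d < (3 + (tid // 4)))  0xffffffff
step 2: c <- d                       0xffffffff
step 3: c <- (-2 // -3)              0xffffffff
step 4: d <- (d + 2)                 0xffffffff
step 5: eval (d < (3 + (tid // 4)))  0xffffffff
step 6: c <- d                       0xfffffff0
step 7: c <- (-2 // -3)              0xfffffff0
step 8: d <- (d + 2)                 0xfffffff0
step 9: eval (d < (3 + (tid // 4)))  0xfffffff0
step 10: c <- d                       0xfffff000
step 11: c <- (-2 // -3)              0xfffff000
step 12: d <- (d + 2)                 0xfffff000
step 13: eval (d < (3 + (tid // 4)))  0xfffff000
step 14: c <- d                       0xfff00000
step 15: c <- (-2 // -3)              0xfff00000
step 16: d <- (d + 2)                 0xfff00000
step 17: eval (d < (3 + (tid // 4)))  0xfff00000
step 18: c <- d                       0xf0000000
step 19: c <- (-2 // -3)              0xf0000000
step 20: d <- (d + 2)                 0xf0000000
step 21: eval (d < (3 + (tid // 4)))  0xf0000000
step 22: d <- ((c % -2) % -2)         0xffffffff
step 23: c <- (min(d, tid) + max(tid, tid)) 0xffffffff

Answer: 24 steps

d: 0,0,0,0,0,0,0,0,0,0,0,0,0,0,0,0,0,0,0,0,0,0,0,0,0,0,0,0,0,0,0,0
c: 0,1,2,3,4,5,6,7,8,9,10,11,12,13,14,15,16,17,18,19,20,21,22,23,24,25,26,27,28,29,30,31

steps = 24; useful = 512; efficiency = 512/768 = 2/3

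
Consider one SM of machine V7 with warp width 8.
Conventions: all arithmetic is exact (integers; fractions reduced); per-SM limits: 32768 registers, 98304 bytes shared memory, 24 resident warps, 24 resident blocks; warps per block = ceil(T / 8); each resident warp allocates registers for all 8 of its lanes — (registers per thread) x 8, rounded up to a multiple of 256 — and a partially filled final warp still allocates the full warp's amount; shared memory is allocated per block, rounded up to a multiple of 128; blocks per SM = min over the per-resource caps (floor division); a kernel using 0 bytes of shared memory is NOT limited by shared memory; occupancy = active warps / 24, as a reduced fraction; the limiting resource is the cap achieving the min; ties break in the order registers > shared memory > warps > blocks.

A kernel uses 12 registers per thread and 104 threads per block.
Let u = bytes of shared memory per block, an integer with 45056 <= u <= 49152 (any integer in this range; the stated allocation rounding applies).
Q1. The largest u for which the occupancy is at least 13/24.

Answer: u = 49152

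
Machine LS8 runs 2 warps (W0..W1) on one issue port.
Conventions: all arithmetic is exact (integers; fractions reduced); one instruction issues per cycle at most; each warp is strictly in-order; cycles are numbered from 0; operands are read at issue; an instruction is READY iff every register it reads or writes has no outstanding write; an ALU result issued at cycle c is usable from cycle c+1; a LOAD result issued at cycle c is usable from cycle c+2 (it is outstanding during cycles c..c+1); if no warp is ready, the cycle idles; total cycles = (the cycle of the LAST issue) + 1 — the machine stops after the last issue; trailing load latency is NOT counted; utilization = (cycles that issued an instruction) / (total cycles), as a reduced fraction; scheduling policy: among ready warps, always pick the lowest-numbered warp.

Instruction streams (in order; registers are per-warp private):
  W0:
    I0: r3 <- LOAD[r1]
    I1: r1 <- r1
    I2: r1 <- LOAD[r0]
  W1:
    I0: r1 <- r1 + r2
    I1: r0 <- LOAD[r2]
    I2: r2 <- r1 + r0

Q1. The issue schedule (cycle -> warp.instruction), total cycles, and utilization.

cycle 0: W0.I0
cycle 1: W0.I1
cycle 2: W0.I2
cycle 3: W1.I0
cycle 4: W1.I1
cycle 5: idle
cycle 6: W1.I2

Answer: 7 cycles, utilization 6/7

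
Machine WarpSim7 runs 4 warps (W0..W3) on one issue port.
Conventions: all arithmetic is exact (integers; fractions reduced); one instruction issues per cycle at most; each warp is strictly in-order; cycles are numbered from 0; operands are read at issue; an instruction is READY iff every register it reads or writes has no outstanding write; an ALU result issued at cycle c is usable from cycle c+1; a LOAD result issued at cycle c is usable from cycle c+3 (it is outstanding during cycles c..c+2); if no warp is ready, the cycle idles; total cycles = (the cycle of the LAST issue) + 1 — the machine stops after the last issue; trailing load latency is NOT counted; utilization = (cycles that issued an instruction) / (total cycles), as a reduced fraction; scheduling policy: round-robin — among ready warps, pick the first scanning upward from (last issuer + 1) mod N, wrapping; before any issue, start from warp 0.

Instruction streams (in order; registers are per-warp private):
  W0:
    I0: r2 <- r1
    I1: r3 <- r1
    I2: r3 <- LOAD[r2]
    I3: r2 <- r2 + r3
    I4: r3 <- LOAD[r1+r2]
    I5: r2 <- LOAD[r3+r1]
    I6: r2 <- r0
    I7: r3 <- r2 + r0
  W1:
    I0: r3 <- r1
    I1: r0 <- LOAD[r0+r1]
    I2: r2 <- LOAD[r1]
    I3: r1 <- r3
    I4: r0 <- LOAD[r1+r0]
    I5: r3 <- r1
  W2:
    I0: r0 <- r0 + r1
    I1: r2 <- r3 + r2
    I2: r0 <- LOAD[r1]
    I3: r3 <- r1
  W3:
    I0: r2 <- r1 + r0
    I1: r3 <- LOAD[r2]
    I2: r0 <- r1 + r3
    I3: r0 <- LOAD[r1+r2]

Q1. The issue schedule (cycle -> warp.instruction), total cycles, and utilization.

cycle 0: W0.I0
cycle 1: W1.I0
cycle 2: W2.I0
cycle 3: W3.I0
cycle 4: W0.I1
cycle 5: W1.I1
cycle 6: W2.I1
cycle 7: W3.I1
cycle 8: W0.I2
cycle 9: W1.I2
cycle 10: W2.I2
cycle 11: W3.I2
cycle 12: W0.I3
cycle 13: W1.I3
cycle 14: W2.I3
cycle 15: W3.I3
cycle 16: W0.I4
cycle 17: W1.I4
cycle 18: W1.I5
cycle 19: W0.I5
cycle 20: idle
cycle 21: idle
cycle 22: W0.I6
cycle 23: W0.I7

Answer: 24 cycles, utilization 11/12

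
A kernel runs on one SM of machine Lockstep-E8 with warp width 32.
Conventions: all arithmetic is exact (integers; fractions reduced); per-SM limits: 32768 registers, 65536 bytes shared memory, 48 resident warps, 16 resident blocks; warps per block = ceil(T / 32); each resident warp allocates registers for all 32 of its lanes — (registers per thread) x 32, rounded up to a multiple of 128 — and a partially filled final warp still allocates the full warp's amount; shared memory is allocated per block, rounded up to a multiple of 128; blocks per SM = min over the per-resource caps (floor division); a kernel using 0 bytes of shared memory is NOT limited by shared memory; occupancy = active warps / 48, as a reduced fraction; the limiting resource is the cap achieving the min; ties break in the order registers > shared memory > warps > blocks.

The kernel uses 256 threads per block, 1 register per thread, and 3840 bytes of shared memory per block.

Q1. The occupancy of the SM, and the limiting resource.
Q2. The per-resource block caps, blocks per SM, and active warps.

Answer: occupancy 1, limited by warps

registers: 32 blocks
shared memory: 17 blocks
warps: 6 blocks
blocks: 16 blocks

Answer: 6 blocks, 48 active warps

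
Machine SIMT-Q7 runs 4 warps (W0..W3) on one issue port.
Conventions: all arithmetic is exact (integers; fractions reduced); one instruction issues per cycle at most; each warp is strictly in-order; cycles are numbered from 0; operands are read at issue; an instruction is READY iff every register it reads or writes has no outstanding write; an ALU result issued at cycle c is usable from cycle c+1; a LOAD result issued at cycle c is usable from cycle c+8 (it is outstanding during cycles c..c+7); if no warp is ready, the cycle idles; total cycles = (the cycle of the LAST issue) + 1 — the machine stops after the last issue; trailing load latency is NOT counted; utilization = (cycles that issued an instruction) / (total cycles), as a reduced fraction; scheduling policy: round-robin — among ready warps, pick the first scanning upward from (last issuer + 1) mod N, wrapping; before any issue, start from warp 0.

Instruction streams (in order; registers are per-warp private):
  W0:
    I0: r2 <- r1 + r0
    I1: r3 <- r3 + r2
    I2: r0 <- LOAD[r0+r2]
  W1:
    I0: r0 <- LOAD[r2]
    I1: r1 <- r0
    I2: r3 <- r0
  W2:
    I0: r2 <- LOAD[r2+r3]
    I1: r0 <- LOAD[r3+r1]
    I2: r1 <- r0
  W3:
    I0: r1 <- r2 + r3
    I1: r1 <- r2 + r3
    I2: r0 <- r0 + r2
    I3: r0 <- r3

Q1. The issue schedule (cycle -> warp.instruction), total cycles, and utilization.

cycle 0: W0.I0
cycle 1: W1.I0
cycle 2: W2.I0
cycle 3: W3.I0
cycle 4: W0.I1
cycle 5: W2.I1
cycle 6: W3.I1
cycle 7: W0.I2
cycle 8: W3.I2
cycle 9: W1.I1
cycle 10: W3.I3
cycle 11: W1.I2
cycle 12: idle
cycle 13: W2.I2

Answer: 14 cycles, utilization 13/14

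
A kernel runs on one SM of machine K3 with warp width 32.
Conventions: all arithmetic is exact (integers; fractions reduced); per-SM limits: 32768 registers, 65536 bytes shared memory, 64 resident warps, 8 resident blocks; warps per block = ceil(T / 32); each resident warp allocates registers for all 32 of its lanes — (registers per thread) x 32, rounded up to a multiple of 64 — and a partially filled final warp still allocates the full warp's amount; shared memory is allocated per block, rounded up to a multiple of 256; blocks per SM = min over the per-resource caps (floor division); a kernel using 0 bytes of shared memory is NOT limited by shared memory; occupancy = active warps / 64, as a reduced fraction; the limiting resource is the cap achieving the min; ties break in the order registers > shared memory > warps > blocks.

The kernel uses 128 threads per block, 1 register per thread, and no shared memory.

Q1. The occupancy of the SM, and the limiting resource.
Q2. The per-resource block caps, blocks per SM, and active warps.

Answer: occupancy 1/2, limited by blocks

registers: 128 blocks
shared memory: no limit (kernel uses none)
warps: 16 blocks
blocks: 8 blocks

Answer: 8 blocks, 32 active warps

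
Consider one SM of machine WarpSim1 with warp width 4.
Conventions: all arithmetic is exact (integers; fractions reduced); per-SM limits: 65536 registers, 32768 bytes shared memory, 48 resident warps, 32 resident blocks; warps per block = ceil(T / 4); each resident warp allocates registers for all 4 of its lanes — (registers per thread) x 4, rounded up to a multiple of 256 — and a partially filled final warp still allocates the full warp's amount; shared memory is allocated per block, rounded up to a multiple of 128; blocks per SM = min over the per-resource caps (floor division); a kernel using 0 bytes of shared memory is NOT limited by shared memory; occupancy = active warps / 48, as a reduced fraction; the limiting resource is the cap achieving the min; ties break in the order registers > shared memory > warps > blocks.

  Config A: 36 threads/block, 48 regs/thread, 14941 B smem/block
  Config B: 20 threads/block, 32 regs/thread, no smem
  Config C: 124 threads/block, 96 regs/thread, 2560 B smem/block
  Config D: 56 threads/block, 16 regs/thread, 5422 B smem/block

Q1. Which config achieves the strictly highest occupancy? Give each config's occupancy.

occupancies: A 3/8, B 15/16, C 31/48, D 7/8

Answer: B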